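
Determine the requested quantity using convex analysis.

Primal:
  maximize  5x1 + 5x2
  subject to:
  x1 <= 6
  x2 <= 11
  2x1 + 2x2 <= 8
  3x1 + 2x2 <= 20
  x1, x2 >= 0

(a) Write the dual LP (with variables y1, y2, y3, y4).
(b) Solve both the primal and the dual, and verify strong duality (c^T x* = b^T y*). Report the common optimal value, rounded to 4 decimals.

The standard primal-dual pair for 'max c^T x s.t. A x <= b, x >= 0' is:
  Dual:  min b^T y  s.t.  A^T y >= c,  y >= 0.

So the dual LP is:
  minimize  6y1 + 11y2 + 8y3 + 20y4
  subject to:
    y1 + 2y3 + 3y4 >= 5
    y2 + 2y3 + 2y4 >= 5
    y1, y2, y3, y4 >= 0

Solving the primal: x* = (4, 0).
  primal value c^T x* = 20.
Solving the dual: y* = (0, 0, 2.5, 0).
  dual value b^T y* = 20.
Strong duality: c^T x* = b^T y*. Confirmed.

20


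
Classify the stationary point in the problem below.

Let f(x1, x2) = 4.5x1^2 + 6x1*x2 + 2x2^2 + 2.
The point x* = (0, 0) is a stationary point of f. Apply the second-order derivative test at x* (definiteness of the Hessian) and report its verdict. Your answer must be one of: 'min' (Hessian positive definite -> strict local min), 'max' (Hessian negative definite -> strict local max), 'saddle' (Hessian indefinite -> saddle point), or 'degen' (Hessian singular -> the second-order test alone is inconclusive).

Compute the Hessian H = grad^2 f:
  H = [[9, 6], [6, 4]]
Verify stationarity: grad f(x*) = H x* + g = (0, 0).
Eigenvalues of H: 0, 13.
H has a zero eigenvalue (singular; positive semidefinite but not definite), so H is neither positive definite, negative definite, nor indefinite. The second-order test alone is inconclusive -> degen.
(Indeed, f is constant along the null direction of H through x*, so x* is not a strict local extremum.)

degen


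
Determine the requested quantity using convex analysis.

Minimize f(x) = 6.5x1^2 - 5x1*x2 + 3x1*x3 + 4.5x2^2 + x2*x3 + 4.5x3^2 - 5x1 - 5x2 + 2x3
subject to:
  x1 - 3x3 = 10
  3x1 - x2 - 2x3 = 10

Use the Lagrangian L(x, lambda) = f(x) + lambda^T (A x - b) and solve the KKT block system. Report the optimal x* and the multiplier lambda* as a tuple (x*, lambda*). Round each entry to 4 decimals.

Form the Lagrangian:
  L(x, lambda) = (1/2) x^T Q x + c^T x + lambda^T (A x - b)
Stationarity (grad_x L = 0): Q x + c + A^T lambda = 0.
Primal feasibility: A x = b.

This gives the KKT block system:
  [ Q   A^T ] [ x     ]   [-c ]
  [ A    0  ] [ lambda ] = [ b ]

Solving the linear system:
  x*      = (2.2725, 1.9692, -2.5758)
  lambda* = (-3.3213, -1.2159)
  f(x*)   = 9.5064

x* = (2.2725, 1.9692, -2.5758), lambda* = (-3.3213, -1.2159)


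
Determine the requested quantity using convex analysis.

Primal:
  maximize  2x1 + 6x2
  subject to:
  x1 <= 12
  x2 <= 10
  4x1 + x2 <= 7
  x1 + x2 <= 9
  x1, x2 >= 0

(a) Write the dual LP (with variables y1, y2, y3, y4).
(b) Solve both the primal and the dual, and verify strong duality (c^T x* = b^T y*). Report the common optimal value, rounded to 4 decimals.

The standard primal-dual pair for 'max c^T x s.t. A x <= b, x >= 0' is:
  Dual:  min b^T y  s.t.  A^T y >= c,  y >= 0.

So the dual LP is:
  minimize  12y1 + 10y2 + 7y3 + 9y4
  subject to:
    y1 + 4y3 + y4 >= 2
    y2 + y3 + y4 >= 6
    y1, y2, y3, y4 >= 0

Solving the primal: x* = (0, 7).
  primal value c^T x* = 42.
Solving the dual: y* = (0, 0, 6, 0).
  dual value b^T y* = 42.
Strong duality: c^T x* = b^T y*. Confirmed.

42


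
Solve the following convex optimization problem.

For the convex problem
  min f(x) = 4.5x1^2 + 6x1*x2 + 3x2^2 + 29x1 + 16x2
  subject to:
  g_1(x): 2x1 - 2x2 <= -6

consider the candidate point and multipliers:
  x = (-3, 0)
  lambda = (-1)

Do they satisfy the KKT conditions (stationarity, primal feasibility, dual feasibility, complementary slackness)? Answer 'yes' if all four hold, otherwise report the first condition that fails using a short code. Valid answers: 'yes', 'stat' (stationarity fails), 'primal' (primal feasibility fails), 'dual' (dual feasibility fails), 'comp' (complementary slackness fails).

Gradient of f: grad f(x) = Q x + c = (2, -2)
Constraint values g_i(x) = a_i^T x - b_i:
  g_1((-3, 0)) = 0
Stationarity residual: grad f(x) + sum_i lambda_i a_i = (0, 0)
  -> stationarity OK
Primal feasibility (all g_i <= 0): OK
Dual feasibility (all lambda_i >= 0): FAILS
Complementary slackness (lambda_i * g_i(x) = 0 for all i): OK

Verdict: the first failing condition is dual_feasibility -> dual.

dual


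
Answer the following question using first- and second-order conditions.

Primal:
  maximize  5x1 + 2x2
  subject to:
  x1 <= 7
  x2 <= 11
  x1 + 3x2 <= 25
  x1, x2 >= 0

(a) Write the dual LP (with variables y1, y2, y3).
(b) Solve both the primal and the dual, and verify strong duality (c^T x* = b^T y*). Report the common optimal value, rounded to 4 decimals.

The standard primal-dual pair for 'max c^T x s.t. A x <= b, x >= 0' is:
  Dual:  min b^T y  s.t.  A^T y >= c,  y >= 0.

So the dual LP is:
  minimize  7y1 + 11y2 + 25y3
  subject to:
    y1 + y3 >= 5
    y2 + 3y3 >= 2
    y1, y2, y3 >= 0

Solving the primal: x* = (7, 6).
  primal value c^T x* = 47.
Solving the dual: y* = (4.3333, 0, 0.6667).
  dual value b^T y* = 47.
Strong duality: c^T x* = b^T y*. Confirmed.

47


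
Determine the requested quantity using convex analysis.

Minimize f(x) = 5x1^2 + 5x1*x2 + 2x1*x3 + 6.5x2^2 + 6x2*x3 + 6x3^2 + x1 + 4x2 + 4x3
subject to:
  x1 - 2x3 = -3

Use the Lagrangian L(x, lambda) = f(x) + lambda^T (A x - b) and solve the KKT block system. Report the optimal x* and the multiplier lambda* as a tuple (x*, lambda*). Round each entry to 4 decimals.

Form the Lagrangian:
  L(x, lambda) = (1/2) x^T Q x + c^T x + lambda^T (A x - b)
Stationarity (grad_x L = 0): Q x + c + A^T lambda = 0.
Primal feasibility: A x = b.

This gives the KKT block system:
  [ Q   A^T ] [ x     ]   [-c ]
  [ A    0  ] [ lambda ] = [ b ]

Solving the linear system:
  x*      = (-0.6947, -0.5725, 1.1527)
  lambda* = (6.5038)
  f(x*)   = 10.5687

x* = (-0.6947, -0.5725, 1.1527), lambda* = (6.5038)


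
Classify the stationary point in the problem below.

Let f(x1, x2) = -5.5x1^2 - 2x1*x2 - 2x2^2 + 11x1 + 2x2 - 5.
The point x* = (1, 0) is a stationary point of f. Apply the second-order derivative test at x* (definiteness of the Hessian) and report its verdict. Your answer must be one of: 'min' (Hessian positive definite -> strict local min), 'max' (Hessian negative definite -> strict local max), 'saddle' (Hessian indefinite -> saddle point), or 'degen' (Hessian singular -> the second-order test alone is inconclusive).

Compute the Hessian H = grad^2 f:
  H = [[-11, -2], [-2, -4]]
Verify stationarity: grad f(x*) = H x* + g = (0, 0).
Eigenvalues of H: -11.5311, -3.4689.
Both eigenvalues < 0, so H is negative definite -> x* is a strict local max.

max


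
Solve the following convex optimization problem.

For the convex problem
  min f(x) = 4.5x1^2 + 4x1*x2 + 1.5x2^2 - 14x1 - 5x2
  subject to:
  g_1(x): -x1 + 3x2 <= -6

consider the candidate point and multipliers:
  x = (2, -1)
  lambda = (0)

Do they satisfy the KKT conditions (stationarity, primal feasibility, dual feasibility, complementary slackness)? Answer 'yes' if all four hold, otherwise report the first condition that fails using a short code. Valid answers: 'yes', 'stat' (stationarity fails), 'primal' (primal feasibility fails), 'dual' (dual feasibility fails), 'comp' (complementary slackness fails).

Gradient of f: grad f(x) = Q x + c = (0, 0)
Constraint values g_i(x) = a_i^T x - b_i:
  g_1((2, -1)) = 1
Stationarity residual: grad f(x) + sum_i lambda_i a_i = (0, 0)
  -> stationarity OK
Primal feasibility (all g_i <= 0): FAILS
Dual feasibility (all lambda_i >= 0): OK
Complementary slackness (lambda_i * g_i(x) = 0 for all i): OK

Verdict: the first failing condition is primal_feasibility -> primal.

primal


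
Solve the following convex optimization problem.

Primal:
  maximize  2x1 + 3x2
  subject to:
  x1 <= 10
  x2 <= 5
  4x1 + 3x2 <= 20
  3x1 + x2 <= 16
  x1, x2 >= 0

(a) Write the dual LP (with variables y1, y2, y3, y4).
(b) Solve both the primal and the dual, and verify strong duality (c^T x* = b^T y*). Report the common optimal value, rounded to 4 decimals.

The standard primal-dual pair for 'max c^T x s.t. A x <= b, x >= 0' is:
  Dual:  min b^T y  s.t.  A^T y >= c,  y >= 0.

So the dual LP is:
  minimize  10y1 + 5y2 + 20y3 + 16y4
  subject to:
    y1 + 4y3 + 3y4 >= 2
    y2 + 3y3 + y4 >= 3
    y1, y2, y3, y4 >= 0

Solving the primal: x* = (1.25, 5).
  primal value c^T x* = 17.5.
Solving the dual: y* = (0, 1.5, 0.5, 0).
  dual value b^T y* = 17.5.
Strong duality: c^T x* = b^T y*. Confirmed.

17.5


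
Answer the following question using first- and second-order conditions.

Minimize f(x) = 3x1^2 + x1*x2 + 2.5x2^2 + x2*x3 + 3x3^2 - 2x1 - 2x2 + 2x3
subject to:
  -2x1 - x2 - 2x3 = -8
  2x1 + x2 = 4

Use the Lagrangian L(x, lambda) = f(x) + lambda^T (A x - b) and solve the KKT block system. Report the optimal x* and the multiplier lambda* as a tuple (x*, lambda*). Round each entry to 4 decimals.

Form the Lagrangian:
  L(x, lambda) = (1/2) x^T Q x + c^T x + lambda^T (A x - b)
Stationarity (grad_x L = 0): Q x + c + A^T lambda = 0.
Primal feasibility: A x = b.

This gives the KKT block system:
  [ Q   A^T ] [ x     ]   [-c ]
  [ A    0  ] [ lambda ] = [ b ]

Solving the linear system:
  x*      = (1.7273, 0.5455, 2)
  lambda* = (7.2727, 2.8182)
  f(x*)   = 23.1818

x* = (1.7273, 0.5455, 2), lambda* = (7.2727, 2.8182)


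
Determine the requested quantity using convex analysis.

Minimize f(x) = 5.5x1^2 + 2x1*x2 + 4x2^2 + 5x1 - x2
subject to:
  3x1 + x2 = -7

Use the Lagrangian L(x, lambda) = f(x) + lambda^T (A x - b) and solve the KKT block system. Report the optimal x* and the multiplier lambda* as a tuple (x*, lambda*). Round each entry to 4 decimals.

Form the Lagrangian:
  L(x, lambda) = (1/2) x^T Q x + c^T x + lambda^T (A x - b)
Stationarity (grad_x L = 0): Q x + c + A^T lambda = 0.
Primal feasibility: A x = b.

This gives the KKT block system:
  [ Q   A^T ] [ x     ]   [-c ]
  [ A    0  ] [ lambda ] = [ b ]

Solving the linear system:
  x*      = (-2.2817, -0.1549)
  lambda* = (6.8028)
  f(x*)   = 18.1831

x* = (-2.2817, -0.1549), lambda* = (6.8028)


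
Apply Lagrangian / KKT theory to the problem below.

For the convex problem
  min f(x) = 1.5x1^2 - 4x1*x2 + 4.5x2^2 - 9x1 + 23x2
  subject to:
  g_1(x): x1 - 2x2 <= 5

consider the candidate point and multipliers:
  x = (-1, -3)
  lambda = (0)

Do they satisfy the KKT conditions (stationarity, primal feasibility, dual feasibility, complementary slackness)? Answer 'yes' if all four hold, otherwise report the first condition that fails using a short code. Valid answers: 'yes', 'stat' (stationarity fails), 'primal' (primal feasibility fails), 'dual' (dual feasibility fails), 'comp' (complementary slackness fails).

Gradient of f: grad f(x) = Q x + c = (0, 0)
Constraint values g_i(x) = a_i^T x - b_i:
  g_1((-1, -3)) = 0
Stationarity residual: grad f(x) + sum_i lambda_i a_i = (0, 0)
  -> stationarity OK
Primal feasibility (all g_i <= 0): OK
Dual feasibility (all lambda_i >= 0): OK
Complementary slackness (lambda_i * g_i(x) = 0 for all i): OK

Verdict: yes, KKT holds.

yes


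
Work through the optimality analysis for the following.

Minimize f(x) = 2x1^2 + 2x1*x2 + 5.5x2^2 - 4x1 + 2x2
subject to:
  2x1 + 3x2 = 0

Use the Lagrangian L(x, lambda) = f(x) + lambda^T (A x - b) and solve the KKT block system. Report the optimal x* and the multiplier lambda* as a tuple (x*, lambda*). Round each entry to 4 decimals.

Form the Lagrangian:
  L(x, lambda) = (1/2) x^T Q x + c^T x + lambda^T (A x - b)
Stationarity (grad_x L = 0): Q x + c + A^T lambda = 0.
Primal feasibility: A x = b.

This gives the KKT block system:
  [ Q   A^T ] [ x     ]   [-c ]
  [ A    0  ] [ lambda ] = [ b ]

Solving the linear system:
  x*      = (0.8571, -0.5714)
  lambda* = (0.8571)
  f(x*)   = -2.2857

x* = (0.8571, -0.5714), lambda* = (0.8571)


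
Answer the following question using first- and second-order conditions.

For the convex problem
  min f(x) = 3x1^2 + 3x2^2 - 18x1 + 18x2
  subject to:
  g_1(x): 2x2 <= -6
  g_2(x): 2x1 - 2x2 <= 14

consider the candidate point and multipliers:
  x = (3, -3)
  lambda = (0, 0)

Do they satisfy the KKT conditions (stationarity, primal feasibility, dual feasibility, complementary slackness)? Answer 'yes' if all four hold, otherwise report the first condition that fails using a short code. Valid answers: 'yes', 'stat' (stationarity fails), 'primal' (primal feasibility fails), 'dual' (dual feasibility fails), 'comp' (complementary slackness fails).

Gradient of f: grad f(x) = Q x + c = (0, 0)
Constraint values g_i(x) = a_i^T x - b_i:
  g_1((3, -3)) = 0
  g_2((3, -3)) = -2
Stationarity residual: grad f(x) + sum_i lambda_i a_i = (0, 0)
  -> stationarity OK
Primal feasibility (all g_i <= 0): OK
Dual feasibility (all lambda_i >= 0): OK
Complementary slackness (lambda_i * g_i(x) = 0 for all i): OK

Verdict: yes, KKT holds.

yes


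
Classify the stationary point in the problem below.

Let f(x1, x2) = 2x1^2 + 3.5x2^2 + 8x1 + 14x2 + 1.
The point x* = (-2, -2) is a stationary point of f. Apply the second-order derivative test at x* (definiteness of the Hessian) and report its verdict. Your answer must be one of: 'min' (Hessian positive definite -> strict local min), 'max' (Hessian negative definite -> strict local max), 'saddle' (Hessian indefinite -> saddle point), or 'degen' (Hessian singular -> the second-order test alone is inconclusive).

Compute the Hessian H = grad^2 f:
  H = [[4, 0], [0, 7]]
Verify stationarity: grad f(x*) = H x* + g = (0, 0).
Eigenvalues of H: 4, 7.
Both eigenvalues > 0, so H is positive definite -> x* is a strict local min.

min


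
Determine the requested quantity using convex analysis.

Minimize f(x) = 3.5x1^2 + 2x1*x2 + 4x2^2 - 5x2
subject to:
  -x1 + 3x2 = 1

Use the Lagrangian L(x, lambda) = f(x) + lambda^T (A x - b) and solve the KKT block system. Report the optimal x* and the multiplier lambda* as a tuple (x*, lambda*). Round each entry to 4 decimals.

Form the Lagrangian:
  L(x, lambda) = (1/2) x^T Q x + c^T x + lambda^T (A x - b)
Stationarity (grad_x L = 0): Q x + c + A^T lambda = 0.
Primal feasibility: A x = b.

This gives the KKT block system:
  [ Q   A^T ] [ x     ]   [-c ]
  [ A    0  ] [ lambda ] = [ b ]

Solving the linear system:
  x*      = (0.012, 0.3373)
  lambda* = (0.759)
  f(x*)   = -1.2229

x* = (0.012, 0.3373), lambda* = (0.759)


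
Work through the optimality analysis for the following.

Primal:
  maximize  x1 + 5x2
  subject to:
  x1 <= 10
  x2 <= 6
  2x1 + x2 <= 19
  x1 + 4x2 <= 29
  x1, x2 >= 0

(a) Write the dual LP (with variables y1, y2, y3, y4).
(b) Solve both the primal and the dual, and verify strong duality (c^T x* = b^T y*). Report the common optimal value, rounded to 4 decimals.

The standard primal-dual pair for 'max c^T x s.t. A x <= b, x >= 0' is:
  Dual:  min b^T y  s.t.  A^T y >= c,  y >= 0.

So the dual LP is:
  minimize  10y1 + 6y2 + 19y3 + 29y4
  subject to:
    y1 + 2y3 + y4 >= 1
    y2 + y3 + 4y4 >= 5
    y1, y2, y3, y4 >= 0

Solving the primal: x* = (5, 6).
  primal value c^T x* = 35.
Solving the dual: y* = (0, 1, 0, 1).
  dual value b^T y* = 35.
Strong duality: c^T x* = b^T y*. Confirmed.

35


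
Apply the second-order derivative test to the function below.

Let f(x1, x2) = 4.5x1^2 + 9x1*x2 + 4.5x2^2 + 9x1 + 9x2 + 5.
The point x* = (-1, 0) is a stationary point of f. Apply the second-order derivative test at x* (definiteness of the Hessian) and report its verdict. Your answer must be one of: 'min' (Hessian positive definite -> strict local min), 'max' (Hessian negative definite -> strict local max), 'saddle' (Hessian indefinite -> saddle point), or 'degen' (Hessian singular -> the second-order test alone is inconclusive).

Compute the Hessian H = grad^2 f:
  H = [[9, 9], [9, 9]]
Verify stationarity: grad f(x*) = H x* + g = (0, 0).
Eigenvalues of H: 0, 18.
H has a zero eigenvalue (singular; positive semidefinite but not definite), so H is neither positive definite, negative definite, nor indefinite. The second-order test alone is inconclusive -> degen.
(Indeed, f is constant along the null direction of H through x*, so x* is not a strict local extremum.)

degen


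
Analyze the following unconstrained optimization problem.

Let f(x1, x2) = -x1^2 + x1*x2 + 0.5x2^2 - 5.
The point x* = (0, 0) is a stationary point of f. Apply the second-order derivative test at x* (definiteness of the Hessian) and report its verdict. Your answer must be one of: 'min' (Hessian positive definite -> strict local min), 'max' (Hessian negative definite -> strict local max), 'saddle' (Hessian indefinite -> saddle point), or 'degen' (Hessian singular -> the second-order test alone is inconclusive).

Compute the Hessian H = grad^2 f:
  H = [[-2, 1], [1, 1]]
Verify stationarity: grad f(x*) = H x* + g = (0, 0).
Eigenvalues of H: -2.3028, 1.3028.
Eigenvalues have mixed signs, so H is indefinite -> x* is a saddle point.

saddle


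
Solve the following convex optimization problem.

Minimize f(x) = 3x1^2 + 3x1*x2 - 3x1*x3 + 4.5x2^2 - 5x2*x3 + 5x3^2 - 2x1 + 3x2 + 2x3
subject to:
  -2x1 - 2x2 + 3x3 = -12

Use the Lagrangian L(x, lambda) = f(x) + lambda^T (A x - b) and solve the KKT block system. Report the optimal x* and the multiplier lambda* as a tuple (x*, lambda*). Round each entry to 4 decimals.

Form the Lagrangian:
  L(x, lambda) = (1/2) x^T Q x + c^T x + lambda^T (A x - b)
Stationarity (grad_x L = 0): Q x + c + A^T lambda = 0.
Primal feasibility: A x = b.

This gives the KKT block system:
  [ Q   A^T ] [ x     ]   [-c ]
  [ A    0  ] [ lambda ] = [ b ]

Solving the linear system:
  x*      = (2.5241, -0.4419, -2.6119)
  lambda* = (9.8272)
  f(x*)   = 53.1643

x* = (2.5241, -0.4419, -2.6119), lambda* = (9.8272)


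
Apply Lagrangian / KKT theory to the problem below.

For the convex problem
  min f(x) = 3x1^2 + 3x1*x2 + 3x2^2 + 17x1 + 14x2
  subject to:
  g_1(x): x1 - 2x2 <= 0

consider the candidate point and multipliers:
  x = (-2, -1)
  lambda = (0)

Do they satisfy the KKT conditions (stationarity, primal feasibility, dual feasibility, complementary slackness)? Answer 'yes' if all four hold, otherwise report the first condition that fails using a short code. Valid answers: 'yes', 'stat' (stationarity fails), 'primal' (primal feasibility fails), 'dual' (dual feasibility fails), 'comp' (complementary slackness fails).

Gradient of f: grad f(x) = Q x + c = (2, 2)
Constraint values g_i(x) = a_i^T x - b_i:
  g_1((-2, -1)) = 0
Stationarity residual: grad f(x) + sum_i lambda_i a_i = (2, 2)
  -> stationarity FAILS
Primal feasibility (all g_i <= 0): OK
Dual feasibility (all lambda_i >= 0): OK
Complementary slackness (lambda_i * g_i(x) = 0 for all i): OK

Verdict: the first failing condition is stationarity -> stat.

stat


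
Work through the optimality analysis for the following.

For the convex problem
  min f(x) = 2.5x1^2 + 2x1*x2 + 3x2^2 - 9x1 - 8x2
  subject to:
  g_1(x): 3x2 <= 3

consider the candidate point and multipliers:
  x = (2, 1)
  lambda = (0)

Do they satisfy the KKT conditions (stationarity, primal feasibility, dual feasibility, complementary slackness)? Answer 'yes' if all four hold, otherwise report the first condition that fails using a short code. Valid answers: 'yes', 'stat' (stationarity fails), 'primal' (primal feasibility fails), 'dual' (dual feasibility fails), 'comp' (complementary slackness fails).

Gradient of f: grad f(x) = Q x + c = (3, 2)
Constraint values g_i(x) = a_i^T x - b_i:
  g_1((2, 1)) = 0
Stationarity residual: grad f(x) + sum_i lambda_i a_i = (3, 2)
  -> stationarity FAILS
Primal feasibility (all g_i <= 0): OK
Dual feasibility (all lambda_i >= 0): OK
Complementary slackness (lambda_i * g_i(x) = 0 for all i): OK

Verdict: the first failing condition is stationarity -> stat.

stat


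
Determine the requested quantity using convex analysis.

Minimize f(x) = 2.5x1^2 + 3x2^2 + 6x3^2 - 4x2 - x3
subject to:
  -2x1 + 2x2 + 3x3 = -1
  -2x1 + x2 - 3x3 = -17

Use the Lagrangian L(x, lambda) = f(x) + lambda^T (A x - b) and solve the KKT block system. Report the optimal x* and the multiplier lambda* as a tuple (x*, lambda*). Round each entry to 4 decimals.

Form the Lagrangian:
  L(x, lambda) = (1/2) x^T Q x + c^T x + lambda^T (A x - b)
Stationarity (grad_x L = 0): Q x + c + A^T lambda = 0.
Primal feasibility: A x = b.

This gives the KKT block system:
  [ Q   A^T ] [ x     ]   [-c ]
  [ A    0  ] [ lambda ] = [ b ]

Solving the linear system:
  x*      = (3.8679, -0.8428, 2.8071)
  lambda* = (-0.6128, 10.2825)
  f(x*)   = 87.3766

x* = (3.8679, -0.8428, 2.8071), lambda* = (-0.6128, 10.2825)


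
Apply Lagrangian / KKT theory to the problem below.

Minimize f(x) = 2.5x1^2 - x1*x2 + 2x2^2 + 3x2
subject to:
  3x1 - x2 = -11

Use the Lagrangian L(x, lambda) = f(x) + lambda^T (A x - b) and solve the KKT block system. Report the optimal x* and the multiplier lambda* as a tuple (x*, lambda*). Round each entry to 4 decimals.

Form the Lagrangian:
  L(x, lambda) = (1/2) x^T Q x + c^T x + lambda^T (A x - b)
Stationarity (grad_x L = 0): Q x + c + A^T lambda = 0.
Primal feasibility: A x = b.

This gives the KKT block system:
  [ Q   A^T ] [ x     ]   [-c ]
  [ A    0  ] [ lambda ] = [ b ]

Solving the linear system:
  x*      = (-3.7143, -0.1429)
  lambda* = (6.1429)
  f(x*)   = 33.5714

x* = (-3.7143, -0.1429), lambda* = (6.1429)


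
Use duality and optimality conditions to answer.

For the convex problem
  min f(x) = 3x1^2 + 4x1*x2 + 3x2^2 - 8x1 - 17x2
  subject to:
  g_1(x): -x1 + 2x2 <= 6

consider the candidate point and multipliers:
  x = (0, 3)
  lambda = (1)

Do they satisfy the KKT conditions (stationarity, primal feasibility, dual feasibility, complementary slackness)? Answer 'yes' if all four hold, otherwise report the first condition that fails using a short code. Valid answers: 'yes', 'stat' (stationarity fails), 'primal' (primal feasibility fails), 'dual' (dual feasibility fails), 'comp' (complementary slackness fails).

Gradient of f: grad f(x) = Q x + c = (4, 1)
Constraint values g_i(x) = a_i^T x - b_i:
  g_1((0, 3)) = 0
Stationarity residual: grad f(x) + sum_i lambda_i a_i = (3, 3)
  -> stationarity FAILS
Primal feasibility (all g_i <= 0): OK
Dual feasibility (all lambda_i >= 0): OK
Complementary slackness (lambda_i * g_i(x) = 0 for all i): OK

Verdict: the first failing condition is stationarity -> stat.

stat


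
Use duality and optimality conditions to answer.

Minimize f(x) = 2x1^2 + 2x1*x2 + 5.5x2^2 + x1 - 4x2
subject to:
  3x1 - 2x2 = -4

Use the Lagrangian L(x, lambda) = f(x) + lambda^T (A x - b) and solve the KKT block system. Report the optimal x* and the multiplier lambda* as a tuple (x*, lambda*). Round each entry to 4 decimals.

Form the Lagrangian:
  L(x, lambda) = (1/2) x^T Q x + c^T x + lambda^T (A x - b)
Stationarity (grad_x L = 0): Q x + c + A^T lambda = 0.
Primal feasibility: A x = b.

This gives the KKT block system:
  [ Q   A^T ] [ x     ]   [-c ]
  [ A    0  ] [ lambda ] = [ b ]

Solving the linear system:
  x*      = (-0.9209, 0.6187)
  lambda* = (0.482)
  f(x*)   = -0.7338

x* = (-0.9209, 0.6187), lambda* = (0.482)


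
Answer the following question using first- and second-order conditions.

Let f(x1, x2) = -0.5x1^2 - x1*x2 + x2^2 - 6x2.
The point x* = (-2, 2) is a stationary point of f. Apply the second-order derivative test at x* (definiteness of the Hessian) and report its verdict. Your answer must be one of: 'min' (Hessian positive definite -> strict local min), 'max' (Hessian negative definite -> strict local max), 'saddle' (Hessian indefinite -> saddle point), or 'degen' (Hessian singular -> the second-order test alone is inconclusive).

Compute the Hessian H = grad^2 f:
  H = [[-1, -1], [-1, 2]]
Verify stationarity: grad f(x*) = H x* + g = (0, 0).
Eigenvalues of H: -1.3028, 2.3028.
Eigenvalues have mixed signs, so H is indefinite -> x* is a saddle point.

saddle


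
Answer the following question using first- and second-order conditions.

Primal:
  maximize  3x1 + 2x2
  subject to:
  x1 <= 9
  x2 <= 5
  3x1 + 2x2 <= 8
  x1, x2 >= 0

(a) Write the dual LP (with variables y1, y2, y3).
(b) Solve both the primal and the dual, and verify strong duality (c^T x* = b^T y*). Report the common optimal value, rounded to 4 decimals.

The standard primal-dual pair for 'max c^T x s.t. A x <= b, x >= 0' is:
  Dual:  min b^T y  s.t.  A^T y >= c,  y >= 0.

So the dual LP is:
  minimize  9y1 + 5y2 + 8y3
  subject to:
    y1 + 3y3 >= 3
    y2 + 2y3 >= 2
    y1, y2, y3 >= 0

Solving the primal: x* = (2.6667, 0).
  primal value c^T x* = 8.
Solving the dual: y* = (0, 0, 1).
  dual value b^T y* = 8.
Strong duality: c^T x* = b^T y*. Confirmed.

8


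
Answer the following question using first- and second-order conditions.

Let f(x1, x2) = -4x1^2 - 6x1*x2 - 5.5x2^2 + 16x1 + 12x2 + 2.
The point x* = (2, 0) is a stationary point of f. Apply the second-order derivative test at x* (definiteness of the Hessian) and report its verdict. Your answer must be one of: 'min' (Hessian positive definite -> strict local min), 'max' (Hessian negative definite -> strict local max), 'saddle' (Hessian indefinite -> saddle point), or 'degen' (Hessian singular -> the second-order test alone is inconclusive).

Compute the Hessian H = grad^2 f:
  H = [[-8, -6], [-6, -11]]
Verify stationarity: grad f(x*) = H x* + g = (0, 0).
Eigenvalues of H: -15.6847, -3.3153.
Both eigenvalues < 0, so H is negative definite -> x* is a strict local max.

max


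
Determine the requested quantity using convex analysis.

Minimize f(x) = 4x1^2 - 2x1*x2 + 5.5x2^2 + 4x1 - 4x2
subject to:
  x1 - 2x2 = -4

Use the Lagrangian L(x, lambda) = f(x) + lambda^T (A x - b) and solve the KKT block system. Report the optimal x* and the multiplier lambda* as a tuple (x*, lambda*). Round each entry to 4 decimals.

Form the Lagrangian:
  L(x, lambda) = (1/2) x^T Q x + c^T x + lambda^T (A x - b)
Stationarity (grad_x L = 0): Q x + c + A^T lambda = 0.
Primal feasibility: A x = b.

This gives the KKT block system:
  [ Q   A^T ] [ x     ]   [-c ]
  [ A    0  ] [ lambda ] = [ b ]

Solving the linear system:
  x*      = (-1.0286, 1.4857)
  lambda* = (7.2)
  f(x*)   = 9.3714

x* = (-1.0286, 1.4857), lambda* = (7.2)


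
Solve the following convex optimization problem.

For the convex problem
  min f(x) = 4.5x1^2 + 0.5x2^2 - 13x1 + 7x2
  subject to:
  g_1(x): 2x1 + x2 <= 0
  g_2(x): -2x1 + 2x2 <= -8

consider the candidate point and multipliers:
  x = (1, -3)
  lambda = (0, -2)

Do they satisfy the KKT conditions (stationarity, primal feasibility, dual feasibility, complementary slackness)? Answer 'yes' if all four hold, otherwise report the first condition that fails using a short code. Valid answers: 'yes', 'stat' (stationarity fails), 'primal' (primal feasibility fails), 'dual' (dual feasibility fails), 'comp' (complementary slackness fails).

Gradient of f: grad f(x) = Q x + c = (-4, 4)
Constraint values g_i(x) = a_i^T x - b_i:
  g_1((1, -3)) = -1
  g_2((1, -3)) = 0
Stationarity residual: grad f(x) + sum_i lambda_i a_i = (0, 0)
  -> stationarity OK
Primal feasibility (all g_i <= 0): OK
Dual feasibility (all lambda_i >= 0): FAILS
Complementary slackness (lambda_i * g_i(x) = 0 for all i): OK

Verdict: the first failing condition is dual_feasibility -> dual.

dual


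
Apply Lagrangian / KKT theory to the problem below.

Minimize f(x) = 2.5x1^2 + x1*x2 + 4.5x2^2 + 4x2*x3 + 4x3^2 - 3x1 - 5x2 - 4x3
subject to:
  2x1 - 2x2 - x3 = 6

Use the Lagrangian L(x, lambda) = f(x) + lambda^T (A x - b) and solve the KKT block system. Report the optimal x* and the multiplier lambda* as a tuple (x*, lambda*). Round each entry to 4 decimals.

Form the Lagrangian:
  L(x, lambda) = (1/2) x^T Q x + c^T x + lambda^T (A x - b)
Stationarity (grad_x L = 0): Q x + c + A^T lambda = 0.
Primal feasibility: A x = b.

This gives the KKT block system:
  [ Q   A^T ] [ x     ]   [-c ]
  [ A    0  ] [ lambda ] = [ b ]

Solving the linear system:
  x*      = (2.399, -0.7929, 0.3838)
  lambda* = (-4.101)
  f(x*)   = 9.9192

x* = (2.399, -0.7929, 0.3838), lambda* = (-4.101)


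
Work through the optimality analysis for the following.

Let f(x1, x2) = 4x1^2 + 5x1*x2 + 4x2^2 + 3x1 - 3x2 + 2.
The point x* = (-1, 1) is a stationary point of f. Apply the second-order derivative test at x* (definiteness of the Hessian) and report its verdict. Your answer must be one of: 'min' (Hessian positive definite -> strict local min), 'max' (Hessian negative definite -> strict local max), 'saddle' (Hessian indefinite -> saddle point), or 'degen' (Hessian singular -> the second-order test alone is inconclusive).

Compute the Hessian H = grad^2 f:
  H = [[8, 5], [5, 8]]
Verify stationarity: grad f(x*) = H x* + g = (0, 0).
Eigenvalues of H: 3, 13.
Both eigenvalues > 0, so H is positive definite -> x* is a strict local min.

min


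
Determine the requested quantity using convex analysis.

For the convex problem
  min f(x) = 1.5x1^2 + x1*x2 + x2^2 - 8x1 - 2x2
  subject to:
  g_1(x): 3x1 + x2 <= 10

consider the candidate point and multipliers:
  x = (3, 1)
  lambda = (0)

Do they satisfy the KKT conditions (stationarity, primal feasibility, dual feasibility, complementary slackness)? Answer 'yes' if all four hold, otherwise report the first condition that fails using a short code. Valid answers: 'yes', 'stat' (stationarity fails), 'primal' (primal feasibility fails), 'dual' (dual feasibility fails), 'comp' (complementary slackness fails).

Gradient of f: grad f(x) = Q x + c = (2, 3)
Constraint values g_i(x) = a_i^T x - b_i:
  g_1((3, 1)) = 0
Stationarity residual: grad f(x) + sum_i lambda_i a_i = (2, 3)
  -> stationarity FAILS
Primal feasibility (all g_i <= 0): OK
Dual feasibility (all lambda_i >= 0): OK
Complementary slackness (lambda_i * g_i(x) = 0 for all i): OK

Verdict: the first failing condition is stationarity -> stat.

stat


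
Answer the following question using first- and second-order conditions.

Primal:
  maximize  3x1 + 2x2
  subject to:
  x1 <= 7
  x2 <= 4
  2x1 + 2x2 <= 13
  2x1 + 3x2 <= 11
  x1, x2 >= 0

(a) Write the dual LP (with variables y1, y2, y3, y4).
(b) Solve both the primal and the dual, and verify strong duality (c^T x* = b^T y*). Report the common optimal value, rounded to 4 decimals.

The standard primal-dual pair for 'max c^T x s.t. A x <= b, x >= 0' is:
  Dual:  min b^T y  s.t.  A^T y >= c,  y >= 0.

So the dual LP is:
  minimize  7y1 + 4y2 + 13y3 + 11y4
  subject to:
    y1 + 2y3 + 2y4 >= 3
    y2 + 2y3 + 3y4 >= 2
    y1, y2, y3, y4 >= 0

Solving the primal: x* = (5.5, 0).
  primal value c^T x* = 16.5.
Solving the dual: y* = (0, 0, 0, 1.5).
  dual value b^T y* = 16.5.
Strong duality: c^T x* = b^T y*. Confirmed.

16.5


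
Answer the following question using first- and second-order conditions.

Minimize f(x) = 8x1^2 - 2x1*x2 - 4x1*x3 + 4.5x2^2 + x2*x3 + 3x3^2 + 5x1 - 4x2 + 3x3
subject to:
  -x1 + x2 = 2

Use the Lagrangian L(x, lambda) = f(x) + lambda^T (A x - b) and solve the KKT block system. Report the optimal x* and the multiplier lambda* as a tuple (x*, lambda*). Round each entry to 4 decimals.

Form the Lagrangian:
  L(x, lambda) = (1/2) x^T Q x + c^T x + lambda^T (A x - b)
Stationarity (grad_x L = 0): Q x + c + A^T lambda = 0.
Primal feasibility: A x = b.

This gives the KKT block system:
  [ Q   A^T ] [ x     ]   [-c ]
  [ A    0  ] [ lambda ] = [ b ]

Solving the linear system:
  x*      = (-0.8974, 1.1026, -1.2821)
  lambda* = (-6.4359)
  f(x*)   = 0.0641

x* = (-0.8974, 1.1026, -1.2821), lambda* = (-6.4359)


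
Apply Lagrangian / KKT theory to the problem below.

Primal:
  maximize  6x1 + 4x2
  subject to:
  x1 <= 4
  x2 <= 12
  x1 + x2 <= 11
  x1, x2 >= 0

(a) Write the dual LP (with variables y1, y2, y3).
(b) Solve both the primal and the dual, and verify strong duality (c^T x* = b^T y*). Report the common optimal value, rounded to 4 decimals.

The standard primal-dual pair for 'max c^T x s.t. A x <= b, x >= 0' is:
  Dual:  min b^T y  s.t.  A^T y >= c,  y >= 0.

So the dual LP is:
  minimize  4y1 + 12y2 + 11y3
  subject to:
    y1 + y3 >= 6
    y2 + y3 >= 4
    y1, y2, y3 >= 0

Solving the primal: x* = (4, 7).
  primal value c^T x* = 52.
Solving the dual: y* = (2, 0, 4).
  dual value b^T y* = 52.
Strong duality: c^T x* = b^T y*. Confirmed.

52


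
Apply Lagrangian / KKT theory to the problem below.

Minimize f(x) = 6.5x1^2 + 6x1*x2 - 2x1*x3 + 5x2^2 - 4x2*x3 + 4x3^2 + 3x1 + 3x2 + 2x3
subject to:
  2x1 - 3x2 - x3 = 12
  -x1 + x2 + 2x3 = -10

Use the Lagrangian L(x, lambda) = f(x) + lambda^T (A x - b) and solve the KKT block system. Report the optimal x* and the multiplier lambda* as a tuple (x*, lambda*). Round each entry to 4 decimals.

Form the Lagrangian:
  L(x, lambda) = (1/2) x^T Q x + c^T x + lambda^T (A x - b)
Stationarity (grad_x L = 0): Q x + c + A^T lambda = 0.
Primal feasibility: A x = b.

This gives the KKT block system:
  [ Q   A^T ] [ x     ]   [-c ]
  [ A    0  ] [ lambda ] = [ b ]

Solving the linear system:
  x*      = (0.7191, -2.3685, -3.4562)
  lambda* = (2.5045, 10.059)
  f(x*)   = 29.3381

x* = (0.7191, -2.3685, -3.4562), lambda* = (2.5045, 10.059)


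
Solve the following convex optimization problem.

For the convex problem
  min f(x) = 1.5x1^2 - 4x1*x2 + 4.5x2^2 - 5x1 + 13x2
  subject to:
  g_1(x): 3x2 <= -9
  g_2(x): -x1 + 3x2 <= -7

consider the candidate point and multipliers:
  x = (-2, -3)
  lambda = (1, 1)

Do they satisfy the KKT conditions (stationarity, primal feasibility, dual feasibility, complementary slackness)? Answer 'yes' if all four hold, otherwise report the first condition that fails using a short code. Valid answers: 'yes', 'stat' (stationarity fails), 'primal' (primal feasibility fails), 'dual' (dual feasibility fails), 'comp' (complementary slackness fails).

Gradient of f: grad f(x) = Q x + c = (1, -6)
Constraint values g_i(x) = a_i^T x - b_i:
  g_1((-2, -3)) = 0
  g_2((-2, -3)) = 0
Stationarity residual: grad f(x) + sum_i lambda_i a_i = (0, 0)
  -> stationarity OK
Primal feasibility (all g_i <= 0): OK
Dual feasibility (all lambda_i >= 0): OK
Complementary slackness (lambda_i * g_i(x) = 0 for all i): OK

Verdict: yes, KKT holds.

yes


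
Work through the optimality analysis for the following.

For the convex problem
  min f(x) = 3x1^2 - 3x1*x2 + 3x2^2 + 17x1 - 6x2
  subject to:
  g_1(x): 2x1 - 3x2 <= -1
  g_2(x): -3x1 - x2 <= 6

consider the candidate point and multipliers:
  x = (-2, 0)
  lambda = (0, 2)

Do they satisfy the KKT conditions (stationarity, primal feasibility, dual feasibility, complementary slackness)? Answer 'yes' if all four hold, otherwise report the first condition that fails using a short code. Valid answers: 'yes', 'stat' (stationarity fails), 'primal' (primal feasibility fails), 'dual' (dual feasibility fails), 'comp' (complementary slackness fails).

Gradient of f: grad f(x) = Q x + c = (5, 0)
Constraint values g_i(x) = a_i^T x - b_i:
  g_1((-2, 0)) = -3
  g_2((-2, 0)) = 0
Stationarity residual: grad f(x) + sum_i lambda_i a_i = (-1, -2)
  -> stationarity FAILS
Primal feasibility (all g_i <= 0): OK
Dual feasibility (all lambda_i >= 0): OK
Complementary slackness (lambda_i * g_i(x) = 0 for all i): OK

Verdict: the first failing condition is stationarity -> stat.

stat


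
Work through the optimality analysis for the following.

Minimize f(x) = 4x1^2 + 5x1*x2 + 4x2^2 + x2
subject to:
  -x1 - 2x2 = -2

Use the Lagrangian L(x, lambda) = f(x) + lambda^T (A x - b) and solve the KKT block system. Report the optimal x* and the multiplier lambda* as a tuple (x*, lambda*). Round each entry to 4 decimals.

Form the Lagrangian:
  L(x, lambda) = (1/2) x^T Q x + c^T x + lambda^T (A x - b)
Stationarity (grad_x L = 0): Q x + c + A^T lambda = 0.
Primal feasibility: A x = b.

This gives the KKT block system:
  [ Q   A^T ] [ x     ]   [-c ]
  [ A    0  ] [ lambda ] = [ b ]

Solving the linear system:
  x*      = (-0.1, 1.05)
  lambda* = (4.45)
  f(x*)   = 4.975

x* = (-0.1, 1.05), lambda* = (4.45)


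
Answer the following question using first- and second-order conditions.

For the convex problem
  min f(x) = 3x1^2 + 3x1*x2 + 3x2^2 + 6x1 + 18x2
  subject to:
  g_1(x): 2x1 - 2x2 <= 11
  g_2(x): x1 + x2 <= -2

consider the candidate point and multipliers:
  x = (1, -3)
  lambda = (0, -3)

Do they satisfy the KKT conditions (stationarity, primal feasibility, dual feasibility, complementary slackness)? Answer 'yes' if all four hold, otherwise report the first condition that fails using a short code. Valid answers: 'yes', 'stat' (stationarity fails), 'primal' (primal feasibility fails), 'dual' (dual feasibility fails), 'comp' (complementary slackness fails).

Gradient of f: grad f(x) = Q x + c = (3, 3)
Constraint values g_i(x) = a_i^T x - b_i:
  g_1((1, -3)) = -3
  g_2((1, -3)) = 0
Stationarity residual: grad f(x) + sum_i lambda_i a_i = (0, 0)
  -> stationarity OK
Primal feasibility (all g_i <= 0): OK
Dual feasibility (all lambda_i >= 0): FAILS
Complementary slackness (lambda_i * g_i(x) = 0 for all i): OK

Verdict: the first failing condition is dual_feasibility -> dual.

dual


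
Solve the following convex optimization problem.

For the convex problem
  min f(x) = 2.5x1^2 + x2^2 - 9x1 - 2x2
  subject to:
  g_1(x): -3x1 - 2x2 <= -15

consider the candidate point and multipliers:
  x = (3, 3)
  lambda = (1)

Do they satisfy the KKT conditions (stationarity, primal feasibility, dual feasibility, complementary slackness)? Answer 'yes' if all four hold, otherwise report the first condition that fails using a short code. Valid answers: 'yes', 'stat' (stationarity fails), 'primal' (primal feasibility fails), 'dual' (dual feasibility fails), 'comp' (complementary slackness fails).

Gradient of f: grad f(x) = Q x + c = (6, 4)
Constraint values g_i(x) = a_i^T x - b_i:
  g_1((3, 3)) = 0
Stationarity residual: grad f(x) + sum_i lambda_i a_i = (3, 2)
  -> stationarity FAILS
Primal feasibility (all g_i <= 0): OK
Dual feasibility (all lambda_i >= 0): OK
Complementary slackness (lambda_i * g_i(x) = 0 for all i): OK

Verdict: the first failing condition is stationarity -> stat.

stat


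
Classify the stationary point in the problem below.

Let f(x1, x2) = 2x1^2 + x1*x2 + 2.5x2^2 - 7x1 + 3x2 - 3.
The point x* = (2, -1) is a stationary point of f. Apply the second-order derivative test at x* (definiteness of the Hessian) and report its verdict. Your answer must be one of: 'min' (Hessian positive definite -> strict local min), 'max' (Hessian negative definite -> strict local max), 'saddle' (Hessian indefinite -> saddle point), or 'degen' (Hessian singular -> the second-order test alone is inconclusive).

Compute the Hessian H = grad^2 f:
  H = [[4, 1], [1, 5]]
Verify stationarity: grad f(x*) = H x* + g = (0, 0).
Eigenvalues of H: 3.382, 5.618.
Both eigenvalues > 0, so H is positive definite -> x* is a strict local min.

min


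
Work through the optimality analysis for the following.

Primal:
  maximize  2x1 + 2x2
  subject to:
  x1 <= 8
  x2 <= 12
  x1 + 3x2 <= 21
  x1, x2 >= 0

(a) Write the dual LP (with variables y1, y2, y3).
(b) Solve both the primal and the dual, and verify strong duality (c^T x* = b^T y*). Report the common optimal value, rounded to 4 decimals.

The standard primal-dual pair for 'max c^T x s.t. A x <= b, x >= 0' is:
  Dual:  min b^T y  s.t.  A^T y >= c,  y >= 0.

So the dual LP is:
  minimize  8y1 + 12y2 + 21y3
  subject to:
    y1 + y3 >= 2
    y2 + 3y3 >= 2
    y1, y2, y3 >= 0

Solving the primal: x* = (8, 4.3333).
  primal value c^T x* = 24.6667.
Solving the dual: y* = (1.3333, 0, 0.6667).
  dual value b^T y* = 24.6667.
Strong duality: c^T x* = b^T y*. Confirmed.

24.6667


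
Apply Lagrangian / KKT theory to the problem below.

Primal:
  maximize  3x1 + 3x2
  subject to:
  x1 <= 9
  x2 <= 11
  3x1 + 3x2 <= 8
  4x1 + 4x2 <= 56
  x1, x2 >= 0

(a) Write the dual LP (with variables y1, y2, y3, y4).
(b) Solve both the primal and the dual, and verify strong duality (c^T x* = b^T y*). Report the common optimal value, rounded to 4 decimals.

The standard primal-dual pair for 'max c^T x s.t. A x <= b, x >= 0' is:
  Dual:  min b^T y  s.t.  A^T y >= c,  y >= 0.

So the dual LP is:
  minimize  9y1 + 11y2 + 8y3 + 56y4
  subject to:
    y1 + 3y3 + 4y4 >= 3
    y2 + 3y3 + 4y4 >= 3
    y1, y2, y3, y4 >= 0

Solving the primal: x* = (2.6667, 0).
  primal value c^T x* = 8.
Solving the dual: y* = (0, 0, 1, 0).
  dual value b^T y* = 8.
Strong duality: c^T x* = b^T y*. Confirmed.

8
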